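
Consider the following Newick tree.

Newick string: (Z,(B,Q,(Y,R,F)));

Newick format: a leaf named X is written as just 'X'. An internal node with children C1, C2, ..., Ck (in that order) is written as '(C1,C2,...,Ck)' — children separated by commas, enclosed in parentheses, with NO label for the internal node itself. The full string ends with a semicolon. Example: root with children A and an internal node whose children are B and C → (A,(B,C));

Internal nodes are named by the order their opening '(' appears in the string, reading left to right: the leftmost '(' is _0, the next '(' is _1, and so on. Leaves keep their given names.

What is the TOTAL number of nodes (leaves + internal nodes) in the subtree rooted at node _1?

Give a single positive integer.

Newick: (Z,(B,Q,(Y,R,F)));
Locate _1: it is the '(' at position 3 (the 2nd '(' reading left to right).
Query: subtree rooted at _1
_1: subtree_size = 1 + 6
  B: subtree_size = 1 + 0
  Q: subtree_size = 1 + 0
  _2: subtree_size = 1 + 3
    Y: subtree_size = 1 + 0
    R: subtree_size = 1 + 0
    F: subtree_size = 1 + 0
Total subtree size of _1: 7

Answer: 7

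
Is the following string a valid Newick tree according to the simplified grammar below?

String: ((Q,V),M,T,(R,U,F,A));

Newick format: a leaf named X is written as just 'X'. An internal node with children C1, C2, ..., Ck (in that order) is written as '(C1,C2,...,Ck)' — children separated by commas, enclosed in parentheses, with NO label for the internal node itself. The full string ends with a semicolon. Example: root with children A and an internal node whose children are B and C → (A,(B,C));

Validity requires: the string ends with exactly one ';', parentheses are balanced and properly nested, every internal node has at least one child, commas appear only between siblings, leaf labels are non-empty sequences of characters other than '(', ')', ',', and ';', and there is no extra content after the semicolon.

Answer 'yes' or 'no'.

Input: ((Q,V),M,T,(R,U,F,A));
Paren balance: 3 '(' vs 3 ')' OK
Ends with single ';': True
Full parse: OK
Valid: True

Answer: yes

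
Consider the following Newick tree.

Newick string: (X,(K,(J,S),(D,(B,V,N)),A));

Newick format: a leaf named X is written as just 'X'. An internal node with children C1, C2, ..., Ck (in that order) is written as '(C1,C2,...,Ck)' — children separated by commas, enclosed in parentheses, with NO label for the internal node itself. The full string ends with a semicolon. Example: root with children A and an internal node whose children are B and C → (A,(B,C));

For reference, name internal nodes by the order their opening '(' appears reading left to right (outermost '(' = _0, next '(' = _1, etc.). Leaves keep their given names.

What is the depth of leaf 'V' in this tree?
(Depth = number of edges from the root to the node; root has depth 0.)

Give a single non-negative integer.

Newick: (X,(K,(J,S),(D,(B,V,N)),A));
Naming internals by '(' encounter order: outermost '(' = _0, next = _1, ...
Query node: V
Path from root: _0 -> _1 -> _3 -> _4 -> V
Depth of V: 4 (number of edges from root)

Answer: 4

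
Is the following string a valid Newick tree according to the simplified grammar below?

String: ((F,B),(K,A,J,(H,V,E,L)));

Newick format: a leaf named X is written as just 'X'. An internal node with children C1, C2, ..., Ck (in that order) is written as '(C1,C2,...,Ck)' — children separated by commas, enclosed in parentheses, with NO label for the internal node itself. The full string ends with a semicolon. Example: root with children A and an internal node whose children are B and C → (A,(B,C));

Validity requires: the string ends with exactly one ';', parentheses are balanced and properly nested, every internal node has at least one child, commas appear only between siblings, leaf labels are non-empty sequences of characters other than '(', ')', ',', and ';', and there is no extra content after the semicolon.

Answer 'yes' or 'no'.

Answer: yes

Derivation:
Input: ((F,B),(K,A,J,(H,V,E,L)));
Paren balance: 4 '(' vs 4 ')' OK
Ends with single ';': True
Full parse: OK
Valid: True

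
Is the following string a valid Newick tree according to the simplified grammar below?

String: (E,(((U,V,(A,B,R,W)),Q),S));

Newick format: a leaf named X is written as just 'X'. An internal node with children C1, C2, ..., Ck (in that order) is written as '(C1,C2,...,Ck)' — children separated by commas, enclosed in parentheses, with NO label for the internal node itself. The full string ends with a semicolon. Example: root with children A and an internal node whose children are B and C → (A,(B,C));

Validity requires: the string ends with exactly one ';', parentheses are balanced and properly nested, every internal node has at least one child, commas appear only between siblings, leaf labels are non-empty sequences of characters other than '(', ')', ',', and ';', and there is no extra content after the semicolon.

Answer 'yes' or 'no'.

Answer: yes

Derivation:
Input: (E,(((U,V,(A,B,R,W)),Q),S));
Paren balance: 5 '(' vs 5 ')' OK
Ends with single ';': True
Full parse: OK
Valid: True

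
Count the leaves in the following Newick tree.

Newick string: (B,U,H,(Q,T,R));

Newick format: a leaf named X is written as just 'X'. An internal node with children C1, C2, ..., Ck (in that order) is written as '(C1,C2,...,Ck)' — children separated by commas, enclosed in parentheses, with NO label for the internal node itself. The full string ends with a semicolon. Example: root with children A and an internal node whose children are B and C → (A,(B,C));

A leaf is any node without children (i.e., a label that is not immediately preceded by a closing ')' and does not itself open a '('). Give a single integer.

Answer: 6

Derivation:
Newick: (B,U,H,(Q,T,R));
Scan left-to-right; a leaf is any maximal label run not followed by '(':
  pos 1: leaf 'B' → count = 1
  pos 3: leaf 'U' → count = 2
  pos 5: leaf 'H' → count = 3
  pos 8: leaf 'Q' → count = 4
  pos 10: leaf 'T' → count = 5
  pos 12: leaf 'R' → count = 6
Total leaves: 6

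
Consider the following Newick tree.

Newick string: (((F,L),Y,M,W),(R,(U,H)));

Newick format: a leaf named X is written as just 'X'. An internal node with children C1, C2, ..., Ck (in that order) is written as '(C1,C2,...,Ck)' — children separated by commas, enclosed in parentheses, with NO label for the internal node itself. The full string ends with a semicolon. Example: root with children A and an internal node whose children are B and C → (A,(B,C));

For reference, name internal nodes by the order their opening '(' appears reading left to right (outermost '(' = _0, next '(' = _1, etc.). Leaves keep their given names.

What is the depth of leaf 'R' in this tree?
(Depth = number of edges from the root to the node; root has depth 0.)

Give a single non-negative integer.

Newick: (((F,L),Y,M,W),(R,(U,H)));
Naming internals by '(' encounter order: outermost '(' = _0, next = _1, ...
Query node: R
Path from root: _0 -> _3 -> R
Depth of R: 2 (number of edges from root)

Answer: 2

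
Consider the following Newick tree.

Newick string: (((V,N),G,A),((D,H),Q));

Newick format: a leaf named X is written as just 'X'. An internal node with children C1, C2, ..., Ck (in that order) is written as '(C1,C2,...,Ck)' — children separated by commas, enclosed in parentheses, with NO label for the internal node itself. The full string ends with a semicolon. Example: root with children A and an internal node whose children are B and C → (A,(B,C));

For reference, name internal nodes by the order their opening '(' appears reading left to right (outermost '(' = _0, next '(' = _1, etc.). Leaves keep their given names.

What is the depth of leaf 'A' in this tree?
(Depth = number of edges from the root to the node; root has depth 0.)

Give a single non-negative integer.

Answer: 2

Derivation:
Newick: (((V,N),G,A),((D,H),Q));
Naming internals by '(' encounter order: outermost '(' = _0, next = _1, ...
Query node: A
Path from root: _0 -> _1 -> A
Depth of A: 2 (number of edges from root)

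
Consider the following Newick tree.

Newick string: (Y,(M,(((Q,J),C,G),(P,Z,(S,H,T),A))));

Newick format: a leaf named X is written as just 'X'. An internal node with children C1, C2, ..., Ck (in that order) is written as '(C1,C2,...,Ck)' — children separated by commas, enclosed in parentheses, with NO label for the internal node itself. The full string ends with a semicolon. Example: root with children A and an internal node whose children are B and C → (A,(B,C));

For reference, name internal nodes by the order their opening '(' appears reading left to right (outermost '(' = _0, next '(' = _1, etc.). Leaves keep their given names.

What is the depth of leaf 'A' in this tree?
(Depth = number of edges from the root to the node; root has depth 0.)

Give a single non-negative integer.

Newick: (Y,(M,(((Q,J),C,G),(P,Z,(S,H,T),A))));
Naming internals by '(' encounter order: outermost '(' = _0, next = _1, ...
Query node: A
Path from root: _0 -> _1 -> _2 -> _5 -> A
Depth of A: 4 (number of edges from root)

Answer: 4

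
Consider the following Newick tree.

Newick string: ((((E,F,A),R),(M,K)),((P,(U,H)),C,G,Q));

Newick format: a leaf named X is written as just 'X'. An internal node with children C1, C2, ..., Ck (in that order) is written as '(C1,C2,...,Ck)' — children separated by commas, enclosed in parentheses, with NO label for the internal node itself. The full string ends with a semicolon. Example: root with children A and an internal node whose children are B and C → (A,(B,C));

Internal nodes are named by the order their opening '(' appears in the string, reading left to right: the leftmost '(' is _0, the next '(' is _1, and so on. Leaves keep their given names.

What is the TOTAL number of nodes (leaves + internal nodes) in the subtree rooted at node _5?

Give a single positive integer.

Newick: ((((E,F,A),R),(M,K)),((P,(U,H)),C,G,Q));
Locate _5: it is the '(' at position 21 (the 6th '(' reading left to right).
Query: subtree rooted at _5
_5: subtree_size = 1 + 8
  _6: subtree_size = 1 + 4
    P: subtree_size = 1 + 0
    _7: subtree_size = 1 + 2
      U: subtree_size = 1 + 0
      H: subtree_size = 1 + 0
  C: subtree_size = 1 + 0
  G: subtree_size = 1 + 0
  Q: subtree_size = 1 + 0
Total subtree size of _5: 9

Answer: 9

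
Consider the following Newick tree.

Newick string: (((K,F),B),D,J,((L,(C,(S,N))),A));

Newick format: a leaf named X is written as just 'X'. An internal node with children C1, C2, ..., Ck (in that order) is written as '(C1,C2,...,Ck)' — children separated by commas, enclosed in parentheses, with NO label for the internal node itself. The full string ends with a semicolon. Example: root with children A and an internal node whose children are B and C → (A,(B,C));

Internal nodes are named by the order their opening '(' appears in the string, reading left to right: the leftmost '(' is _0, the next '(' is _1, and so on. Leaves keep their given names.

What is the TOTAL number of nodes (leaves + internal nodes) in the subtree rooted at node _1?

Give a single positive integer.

Answer: 5

Derivation:
Newick: (((K,F),B),D,J,((L,(C,(S,N))),A));
Locate _1: it is the '(' at position 1 (the 2nd '(' reading left to right).
Query: subtree rooted at _1
_1: subtree_size = 1 + 4
  _2: subtree_size = 1 + 2
    K: subtree_size = 1 + 0
    F: subtree_size = 1 + 0
  B: subtree_size = 1 + 0
Total subtree size of _1: 5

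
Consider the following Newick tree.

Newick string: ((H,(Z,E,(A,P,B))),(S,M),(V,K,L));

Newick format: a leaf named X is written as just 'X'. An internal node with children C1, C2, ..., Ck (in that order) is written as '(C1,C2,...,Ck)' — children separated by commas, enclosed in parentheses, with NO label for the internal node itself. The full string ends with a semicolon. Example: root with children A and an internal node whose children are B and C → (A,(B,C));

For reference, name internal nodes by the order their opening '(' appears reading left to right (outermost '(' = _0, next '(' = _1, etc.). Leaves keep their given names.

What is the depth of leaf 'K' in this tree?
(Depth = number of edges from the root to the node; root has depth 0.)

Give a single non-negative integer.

Newick: ((H,(Z,E,(A,P,B))),(S,M),(V,K,L));
Naming internals by '(' encounter order: outermost '(' = _0, next = _1, ...
Query node: K
Path from root: _0 -> _5 -> K
Depth of K: 2 (number of edges from root)

Answer: 2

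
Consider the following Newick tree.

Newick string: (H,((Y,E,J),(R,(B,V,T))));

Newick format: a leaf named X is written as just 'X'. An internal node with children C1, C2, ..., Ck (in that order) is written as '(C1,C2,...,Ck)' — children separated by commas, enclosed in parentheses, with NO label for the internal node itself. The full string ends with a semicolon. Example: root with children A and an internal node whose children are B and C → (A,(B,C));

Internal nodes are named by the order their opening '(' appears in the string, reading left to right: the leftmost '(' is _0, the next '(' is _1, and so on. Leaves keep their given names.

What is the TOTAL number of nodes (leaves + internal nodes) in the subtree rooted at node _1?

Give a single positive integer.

Answer: 11

Derivation:
Newick: (H,((Y,E,J),(R,(B,V,T))));
Locate _1: it is the '(' at position 3 (the 2nd '(' reading left to right).
Query: subtree rooted at _1
_1: subtree_size = 1 + 10
  _2: subtree_size = 1 + 3
    Y: subtree_size = 1 + 0
    E: subtree_size = 1 + 0
    J: subtree_size = 1 + 0
  _3: subtree_size = 1 + 5
    R: subtree_size = 1 + 0
    _4: subtree_size = 1 + 3
      B: subtree_size = 1 + 0
      V: subtree_size = 1 + 0
      T: subtree_size = 1 + 0
Total subtree size of _1: 11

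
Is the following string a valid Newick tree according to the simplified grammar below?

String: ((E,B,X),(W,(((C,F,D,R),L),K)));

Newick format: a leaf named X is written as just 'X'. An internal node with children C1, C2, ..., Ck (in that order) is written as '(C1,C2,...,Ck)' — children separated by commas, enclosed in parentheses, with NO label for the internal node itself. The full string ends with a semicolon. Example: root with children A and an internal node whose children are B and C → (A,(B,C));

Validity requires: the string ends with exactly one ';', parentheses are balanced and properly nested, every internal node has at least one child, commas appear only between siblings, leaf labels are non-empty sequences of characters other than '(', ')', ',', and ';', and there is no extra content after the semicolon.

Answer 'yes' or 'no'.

Input: ((E,B,X),(W,(((C,F,D,R),L),K)));
Paren balance: 6 '(' vs 6 ')' OK
Ends with single ';': True
Full parse: OK
Valid: True

Answer: yes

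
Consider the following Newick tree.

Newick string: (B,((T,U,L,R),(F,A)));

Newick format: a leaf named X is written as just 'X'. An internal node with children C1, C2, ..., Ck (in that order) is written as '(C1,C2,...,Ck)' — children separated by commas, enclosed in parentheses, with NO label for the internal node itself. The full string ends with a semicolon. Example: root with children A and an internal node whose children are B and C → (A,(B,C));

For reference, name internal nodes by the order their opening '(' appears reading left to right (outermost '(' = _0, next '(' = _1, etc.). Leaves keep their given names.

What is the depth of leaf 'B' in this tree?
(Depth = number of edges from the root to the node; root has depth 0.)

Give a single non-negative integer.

Answer: 1

Derivation:
Newick: (B,((T,U,L,R),(F,A)));
Naming internals by '(' encounter order: outermost '(' = _0, next = _1, ...
Query node: B
Path from root: _0 -> B
Depth of B: 1 (number of edges from root)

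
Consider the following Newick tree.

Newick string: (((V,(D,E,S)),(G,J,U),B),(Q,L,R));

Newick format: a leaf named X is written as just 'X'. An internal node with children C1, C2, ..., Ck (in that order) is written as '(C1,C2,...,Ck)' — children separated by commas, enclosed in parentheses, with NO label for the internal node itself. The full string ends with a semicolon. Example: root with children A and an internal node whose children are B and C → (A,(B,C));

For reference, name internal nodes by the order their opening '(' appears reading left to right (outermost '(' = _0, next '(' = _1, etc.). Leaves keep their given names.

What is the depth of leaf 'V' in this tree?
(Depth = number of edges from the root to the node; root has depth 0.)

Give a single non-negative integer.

Answer: 3

Derivation:
Newick: (((V,(D,E,S)),(G,J,U),B),(Q,L,R));
Naming internals by '(' encounter order: outermost '(' = _0, next = _1, ...
Query node: V
Path from root: _0 -> _1 -> _2 -> V
Depth of V: 3 (number of edges from root)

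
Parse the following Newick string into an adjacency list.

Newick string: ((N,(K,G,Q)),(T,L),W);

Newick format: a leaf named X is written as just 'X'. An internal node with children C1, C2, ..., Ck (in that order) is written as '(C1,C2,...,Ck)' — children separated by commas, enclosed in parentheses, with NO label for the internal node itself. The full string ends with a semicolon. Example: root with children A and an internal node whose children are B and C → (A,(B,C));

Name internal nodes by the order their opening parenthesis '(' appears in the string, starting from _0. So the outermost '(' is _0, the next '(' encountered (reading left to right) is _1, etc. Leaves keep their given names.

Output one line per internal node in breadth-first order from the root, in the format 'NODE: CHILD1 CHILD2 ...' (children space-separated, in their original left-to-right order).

Input: ((N,(K,G,Q)),(T,L),W);
Scanning left-to-right, naming '(' by encounter order:
  pos 0: '(' -> open internal node _0 (depth 1)
  pos 1: '(' -> open internal node _1 (depth 2)
  pos 4: '(' -> open internal node _2 (depth 3)
  pos 10: ')' -> close internal node _2 (now at depth 2)
  pos 11: ')' -> close internal node _1 (now at depth 1)
  pos 13: '(' -> open internal node _3 (depth 2)
  pos 17: ')' -> close internal node _3 (now at depth 1)
  pos 20: ')' -> close internal node _0 (now at depth 0)
Total internal nodes: 4
BFS adjacency from root:
  _0: _1 _3 W
  _1: N _2
  _3: T L
  _2: K G Q

Answer: _0: _1 _3 W
_1: N _2
_3: T L
_2: K G Q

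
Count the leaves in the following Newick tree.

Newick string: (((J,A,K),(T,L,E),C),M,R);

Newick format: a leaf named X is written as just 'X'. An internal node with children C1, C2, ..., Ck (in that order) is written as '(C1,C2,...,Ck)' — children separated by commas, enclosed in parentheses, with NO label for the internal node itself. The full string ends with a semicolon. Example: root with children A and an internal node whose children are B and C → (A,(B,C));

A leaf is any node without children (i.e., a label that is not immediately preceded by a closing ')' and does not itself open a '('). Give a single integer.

Newick: (((J,A,K),(T,L,E),C),M,R);
Scan left-to-right; a leaf is any maximal label run not followed by '(':
  pos 3: leaf 'J' → count = 1
  pos 5: leaf 'A' → count = 2
  pos 7: leaf 'K' → count = 3
  pos 11: leaf 'T' → count = 4
  pos 13: leaf 'L' → count = 5
  pos 15: leaf 'E' → count = 6
  pos 18: leaf 'C' → count = 7
  pos 21: leaf 'M' → count = 8
  pos 23: leaf 'R' → count = 9
Total leaves: 9

Answer: 9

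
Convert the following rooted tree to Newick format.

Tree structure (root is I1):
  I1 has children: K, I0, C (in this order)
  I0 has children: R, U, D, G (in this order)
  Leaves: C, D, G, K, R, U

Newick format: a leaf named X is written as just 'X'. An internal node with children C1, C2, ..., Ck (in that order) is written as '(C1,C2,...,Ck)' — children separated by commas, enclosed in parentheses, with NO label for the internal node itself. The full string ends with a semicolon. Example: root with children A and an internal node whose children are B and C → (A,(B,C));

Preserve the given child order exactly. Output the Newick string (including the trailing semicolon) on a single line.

internal I1 with children ['K', 'I0', 'C']
  leaf 'K' → 'K'
  internal I0 with children ['R', 'U', 'D', 'G']
    leaf 'R' → 'R'
    leaf 'U' → 'U'
    leaf 'D' → 'D'
    leaf 'G' → 'G'
  → '(R,U,D,G)'
  leaf 'C' → 'C'
→ '(K,(R,U,D,G),C)'
Final: (K,(R,U,D,G),C);

Answer: (K,(R,U,D,G),C);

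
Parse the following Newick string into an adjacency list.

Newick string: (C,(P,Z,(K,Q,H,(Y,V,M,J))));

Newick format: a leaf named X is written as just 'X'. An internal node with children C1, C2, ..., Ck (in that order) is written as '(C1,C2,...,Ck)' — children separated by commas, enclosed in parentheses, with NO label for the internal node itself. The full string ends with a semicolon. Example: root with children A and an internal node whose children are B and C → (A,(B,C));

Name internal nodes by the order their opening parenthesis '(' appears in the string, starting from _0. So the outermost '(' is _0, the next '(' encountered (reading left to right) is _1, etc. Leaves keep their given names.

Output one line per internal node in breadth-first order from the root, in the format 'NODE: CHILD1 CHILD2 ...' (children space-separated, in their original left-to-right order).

Answer: _0: C _1
_1: P Z _2
_2: K Q H _3
_3: Y V M J

Derivation:
Input: (C,(P,Z,(K,Q,H,(Y,V,M,J))));
Scanning left-to-right, naming '(' by encounter order:
  pos 0: '(' -> open internal node _0 (depth 1)
  pos 3: '(' -> open internal node _1 (depth 2)
  pos 8: '(' -> open internal node _2 (depth 3)
  pos 15: '(' -> open internal node _3 (depth 4)
  pos 23: ')' -> close internal node _3 (now at depth 3)
  pos 24: ')' -> close internal node _2 (now at depth 2)
  pos 25: ')' -> close internal node _1 (now at depth 1)
  pos 26: ')' -> close internal node _0 (now at depth 0)
Total internal nodes: 4
BFS adjacency from root:
  _0: C _1
  _1: P Z _2
  _2: K Q H _3
  _3: Y V M J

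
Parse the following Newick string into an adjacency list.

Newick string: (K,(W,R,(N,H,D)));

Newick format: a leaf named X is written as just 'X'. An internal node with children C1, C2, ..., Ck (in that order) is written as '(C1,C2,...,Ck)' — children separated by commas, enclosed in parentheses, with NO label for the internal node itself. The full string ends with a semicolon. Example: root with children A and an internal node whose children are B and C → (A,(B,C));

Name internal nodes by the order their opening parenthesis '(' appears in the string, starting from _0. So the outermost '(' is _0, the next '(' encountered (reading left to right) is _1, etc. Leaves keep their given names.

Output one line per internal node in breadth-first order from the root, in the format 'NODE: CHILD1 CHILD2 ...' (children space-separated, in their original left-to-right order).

Answer: _0: K _1
_1: W R _2
_2: N H D

Derivation:
Input: (K,(W,R,(N,H,D)));
Scanning left-to-right, naming '(' by encounter order:
  pos 0: '(' -> open internal node _0 (depth 1)
  pos 3: '(' -> open internal node _1 (depth 2)
  pos 8: '(' -> open internal node _2 (depth 3)
  pos 14: ')' -> close internal node _2 (now at depth 2)
  pos 15: ')' -> close internal node _1 (now at depth 1)
  pos 16: ')' -> close internal node _0 (now at depth 0)
Total internal nodes: 3
BFS adjacency from root:
  _0: K _1
  _1: W R _2
  _2: N H D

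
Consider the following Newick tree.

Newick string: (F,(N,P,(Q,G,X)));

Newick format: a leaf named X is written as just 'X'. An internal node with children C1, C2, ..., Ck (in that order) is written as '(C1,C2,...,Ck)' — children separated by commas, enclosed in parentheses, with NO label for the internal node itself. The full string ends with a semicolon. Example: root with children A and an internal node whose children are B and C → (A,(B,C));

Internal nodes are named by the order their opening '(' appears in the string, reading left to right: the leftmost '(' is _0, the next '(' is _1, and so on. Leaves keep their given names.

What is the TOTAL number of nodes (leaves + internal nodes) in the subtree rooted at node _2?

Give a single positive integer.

Answer: 4

Derivation:
Newick: (F,(N,P,(Q,G,X)));
Locate _2: it is the '(' at position 8 (the 3rd '(' reading left to right).
Query: subtree rooted at _2
_2: subtree_size = 1 + 3
  Q: subtree_size = 1 + 0
  G: subtree_size = 1 + 0
  X: subtree_size = 1 + 0
Total subtree size of _2: 4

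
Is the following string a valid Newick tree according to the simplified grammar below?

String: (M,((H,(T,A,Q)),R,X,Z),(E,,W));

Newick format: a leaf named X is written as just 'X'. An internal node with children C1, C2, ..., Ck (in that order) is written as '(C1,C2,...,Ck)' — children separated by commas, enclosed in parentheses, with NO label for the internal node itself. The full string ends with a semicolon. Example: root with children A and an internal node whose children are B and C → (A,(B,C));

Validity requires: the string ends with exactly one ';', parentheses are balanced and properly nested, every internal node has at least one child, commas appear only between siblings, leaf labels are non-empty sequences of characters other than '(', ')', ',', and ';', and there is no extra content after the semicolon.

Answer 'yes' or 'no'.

Answer: no

Derivation:
Input: (M,((H,(T,A,Q)),R,X,Z),(E,,W));
Paren balance: 5 '(' vs 5 ')' OK
Ends with single ';': True
Full parse: FAILS (empty leaf label at pos 26)
Valid: False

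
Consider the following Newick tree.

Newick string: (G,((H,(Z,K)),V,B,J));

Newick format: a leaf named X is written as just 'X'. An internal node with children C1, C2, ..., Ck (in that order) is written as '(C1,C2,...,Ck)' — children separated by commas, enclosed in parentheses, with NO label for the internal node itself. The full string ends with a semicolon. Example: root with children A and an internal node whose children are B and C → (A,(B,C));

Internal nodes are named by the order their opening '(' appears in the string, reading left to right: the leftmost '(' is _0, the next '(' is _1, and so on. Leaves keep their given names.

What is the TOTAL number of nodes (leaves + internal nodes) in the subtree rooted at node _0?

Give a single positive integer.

Newick: (G,((H,(Z,K)),V,B,J));
Locate _0: it is the '(' at position 0 (the 1st '(' reading left to right).
Query: subtree rooted at _0
_0: subtree_size = 1 + 10
  G: subtree_size = 1 + 0
  _1: subtree_size = 1 + 8
    _2: subtree_size = 1 + 4
      H: subtree_size = 1 + 0
      _3: subtree_size = 1 + 2
        Z: subtree_size = 1 + 0
        K: subtree_size = 1 + 0
    V: subtree_size = 1 + 0
    B: subtree_size = 1 + 0
    J: subtree_size = 1 + 0
Total subtree size of _0: 11

Answer: 11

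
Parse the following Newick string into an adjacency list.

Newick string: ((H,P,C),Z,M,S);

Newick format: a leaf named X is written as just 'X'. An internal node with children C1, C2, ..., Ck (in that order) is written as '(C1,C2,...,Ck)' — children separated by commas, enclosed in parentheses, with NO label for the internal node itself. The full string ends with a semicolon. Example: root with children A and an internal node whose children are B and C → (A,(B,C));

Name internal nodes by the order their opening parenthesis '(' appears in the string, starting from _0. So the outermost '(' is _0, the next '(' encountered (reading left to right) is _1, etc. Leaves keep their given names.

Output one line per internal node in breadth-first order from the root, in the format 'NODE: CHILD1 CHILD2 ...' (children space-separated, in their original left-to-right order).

Answer: _0: _1 Z M S
_1: H P C

Derivation:
Input: ((H,P,C),Z,M,S);
Scanning left-to-right, naming '(' by encounter order:
  pos 0: '(' -> open internal node _0 (depth 1)
  pos 1: '(' -> open internal node _1 (depth 2)
  pos 7: ')' -> close internal node _1 (now at depth 1)
  pos 14: ')' -> close internal node _0 (now at depth 0)
Total internal nodes: 2
BFS adjacency from root:
  _0: _1 Z M S
  _1: H P C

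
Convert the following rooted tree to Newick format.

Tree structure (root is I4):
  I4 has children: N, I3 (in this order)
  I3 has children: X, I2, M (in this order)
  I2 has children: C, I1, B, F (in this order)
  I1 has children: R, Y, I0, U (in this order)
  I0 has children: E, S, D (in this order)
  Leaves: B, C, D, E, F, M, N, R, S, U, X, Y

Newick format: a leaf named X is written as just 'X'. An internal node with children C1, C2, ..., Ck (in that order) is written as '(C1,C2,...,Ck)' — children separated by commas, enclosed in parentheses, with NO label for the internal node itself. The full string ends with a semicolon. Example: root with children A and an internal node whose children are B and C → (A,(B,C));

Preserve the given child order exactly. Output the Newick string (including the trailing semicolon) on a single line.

internal I4 with children ['N', 'I3']
  leaf 'N' → 'N'
  internal I3 with children ['X', 'I2', 'M']
    leaf 'X' → 'X'
    internal I2 with children ['C', 'I1', 'B', 'F']
      leaf 'C' → 'C'
      internal I1 with children ['R', 'Y', 'I0', 'U']
        leaf 'R' → 'R'
        leaf 'Y' → 'Y'
        internal I0 with children ['E', 'S', 'D']
          leaf 'E' → 'E'
          leaf 'S' → 'S'
          leaf 'D' → 'D'
        → '(E,S,D)'
        leaf 'U' → 'U'
      → '(R,Y,(E,S,D),U)'
      leaf 'B' → 'B'
      leaf 'F' → 'F'
    → '(C,(R,Y,(E,S,D),U),B,F)'
    leaf 'M' → 'M'
  → '(X,(C,(R,Y,(E,S,D),U),B,F),M)'
→ '(N,(X,(C,(R,Y,(E,S,D),U),B,F),M))'
Final: (N,(X,(C,(R,Y,(E,S,D),U),B,F),M));

Answer: (N,(X,(C,(R,Y,(E,S,D),U),B,F),M));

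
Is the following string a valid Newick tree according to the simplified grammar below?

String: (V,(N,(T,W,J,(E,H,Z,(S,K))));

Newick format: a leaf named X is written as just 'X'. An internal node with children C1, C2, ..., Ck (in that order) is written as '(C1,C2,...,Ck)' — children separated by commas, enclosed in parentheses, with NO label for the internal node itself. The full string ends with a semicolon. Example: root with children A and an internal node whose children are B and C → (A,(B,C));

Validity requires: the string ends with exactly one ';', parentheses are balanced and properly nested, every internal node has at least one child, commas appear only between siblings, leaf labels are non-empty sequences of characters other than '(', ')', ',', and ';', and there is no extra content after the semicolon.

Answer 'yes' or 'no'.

Answer: no

Derivation:
Input: (V,(N,(T,W,J,(E,H,Z,(S,K))));
Paren balance: 5 '(' vs 4 ')' MISMATCH
Ends with single ';': True
Full parse: FAILS (expected , or ) at pos 28)
Valid: False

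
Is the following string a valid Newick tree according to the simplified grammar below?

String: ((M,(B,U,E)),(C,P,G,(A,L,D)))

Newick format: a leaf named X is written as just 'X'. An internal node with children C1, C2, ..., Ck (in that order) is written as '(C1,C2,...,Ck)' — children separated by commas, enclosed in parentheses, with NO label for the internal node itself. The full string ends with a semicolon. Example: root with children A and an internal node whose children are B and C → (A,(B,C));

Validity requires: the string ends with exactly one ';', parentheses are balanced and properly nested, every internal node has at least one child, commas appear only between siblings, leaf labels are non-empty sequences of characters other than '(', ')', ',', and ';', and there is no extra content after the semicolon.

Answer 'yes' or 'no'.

Input: ((M,(B,U,E)),(C,P,G,(A,L,D)))
Paren balance: 5 '(' vs 5 ')' OK
Ends with single ';': False
Full parse: FAILS (must end with ;)
Valid: False

Answer: no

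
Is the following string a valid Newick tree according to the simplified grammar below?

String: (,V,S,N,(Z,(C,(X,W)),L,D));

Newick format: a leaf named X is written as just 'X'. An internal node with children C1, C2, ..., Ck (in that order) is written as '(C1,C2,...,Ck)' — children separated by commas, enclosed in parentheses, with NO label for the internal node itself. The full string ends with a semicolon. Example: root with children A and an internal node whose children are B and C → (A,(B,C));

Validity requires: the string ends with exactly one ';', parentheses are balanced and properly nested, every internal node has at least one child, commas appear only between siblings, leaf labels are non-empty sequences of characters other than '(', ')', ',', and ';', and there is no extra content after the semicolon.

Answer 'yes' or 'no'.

Input: (,V,S,N,(Z,(C,(X,W)),L,D));
Paren balance: 4 '(' vs 4 ')' OK
Ends with single ';': True
Full parse: FAILS (empty leaf label at pos 1)
Valid: False

Answer: no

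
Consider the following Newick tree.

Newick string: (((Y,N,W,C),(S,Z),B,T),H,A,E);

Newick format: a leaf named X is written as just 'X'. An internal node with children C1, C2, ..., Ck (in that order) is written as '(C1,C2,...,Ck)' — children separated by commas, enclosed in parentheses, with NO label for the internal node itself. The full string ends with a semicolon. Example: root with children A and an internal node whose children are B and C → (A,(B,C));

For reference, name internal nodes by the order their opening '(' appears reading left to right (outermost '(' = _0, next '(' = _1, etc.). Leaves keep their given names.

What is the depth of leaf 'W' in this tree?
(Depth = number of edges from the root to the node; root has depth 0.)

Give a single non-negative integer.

Answer: 3

Derivation:
Newick: (((Y,N,W,C),(S,Z),B,T),H,A,E);
Naming internals by '(' encounter order: outermost '(' = _0, next = _1, ...
Query node: W
Path from root: _0 -> _1 -> _2 -> W
Depth of W: 3 (number of edges from root)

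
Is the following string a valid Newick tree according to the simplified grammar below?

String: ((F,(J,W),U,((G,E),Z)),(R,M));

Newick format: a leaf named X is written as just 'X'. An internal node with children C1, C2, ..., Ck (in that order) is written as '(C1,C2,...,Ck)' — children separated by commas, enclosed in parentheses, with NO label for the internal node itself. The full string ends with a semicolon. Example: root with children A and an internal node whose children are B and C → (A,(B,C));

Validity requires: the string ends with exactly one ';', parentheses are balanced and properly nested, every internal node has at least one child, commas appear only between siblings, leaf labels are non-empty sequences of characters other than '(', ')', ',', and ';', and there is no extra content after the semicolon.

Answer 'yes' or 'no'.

Input: ((F,(J,W),U,((G,E),Z)),(R,M));
Paren balance: 6 '(' vs 6 ')' OK
Ends with single ';': True
Full parse: OK
Valid: True

Answer: yes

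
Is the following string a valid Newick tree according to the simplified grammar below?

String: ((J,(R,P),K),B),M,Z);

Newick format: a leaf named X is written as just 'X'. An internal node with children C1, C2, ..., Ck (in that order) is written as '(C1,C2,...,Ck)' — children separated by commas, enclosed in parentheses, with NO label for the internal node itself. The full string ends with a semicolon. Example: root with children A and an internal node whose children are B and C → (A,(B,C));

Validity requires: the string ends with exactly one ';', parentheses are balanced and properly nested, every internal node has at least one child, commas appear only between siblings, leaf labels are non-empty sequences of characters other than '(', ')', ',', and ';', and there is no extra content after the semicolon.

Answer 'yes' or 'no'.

Answer: no

Derivation:
Input: ((J,(R,P),K),B),M,Z);
Paren balance: 3 '(' vs 4 ')' MISMATCH
Ends with single ';': True
Full parse: FAILS (extra content after tree at pos 15)
Valid: False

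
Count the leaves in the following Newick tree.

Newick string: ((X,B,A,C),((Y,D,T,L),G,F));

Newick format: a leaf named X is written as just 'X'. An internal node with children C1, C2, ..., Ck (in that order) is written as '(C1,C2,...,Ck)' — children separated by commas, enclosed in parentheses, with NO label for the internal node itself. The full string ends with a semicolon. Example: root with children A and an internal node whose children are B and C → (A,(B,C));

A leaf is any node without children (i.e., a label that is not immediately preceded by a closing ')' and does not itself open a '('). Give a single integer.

Newick: ((X,B,A,C),((Y,D,T,L),G,F));
Scan left-to-right; a leaf is any maximal label run not followed by '(':
  pos 2: leaf 'X' → count = 1
  pos 4: leaf 'B' → count = 2
  pos 6: leaf 'A' → count = 3
  pos 8: leaf 'C' → count = 4
  pos 13: leaf 'Y' → count = 5
  pos 15: leaf 'D' → count = 6
  pos 17: leaf 'T' → count = 7
  pos 19: leaf 'L' → count = 8
  pos 22: leaf 'G' → count = 9
  pos 24: leaf 'F' → count = 10
Total leaves: 10

Answer: 10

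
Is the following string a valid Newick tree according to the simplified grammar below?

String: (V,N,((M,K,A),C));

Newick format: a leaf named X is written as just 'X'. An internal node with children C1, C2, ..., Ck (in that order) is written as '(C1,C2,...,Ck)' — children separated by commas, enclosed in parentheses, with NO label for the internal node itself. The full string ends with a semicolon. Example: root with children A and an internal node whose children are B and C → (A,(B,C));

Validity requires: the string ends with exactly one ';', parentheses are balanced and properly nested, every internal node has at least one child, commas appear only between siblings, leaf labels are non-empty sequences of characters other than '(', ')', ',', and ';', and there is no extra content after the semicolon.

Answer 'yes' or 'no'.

Answer: yes

Derivation:
Input: (V,N,((M,K,A),C));
Paren balance: 3 '(' vs 3 ')' OK
Ends with single ';': True
Full parse: OK
Valid: True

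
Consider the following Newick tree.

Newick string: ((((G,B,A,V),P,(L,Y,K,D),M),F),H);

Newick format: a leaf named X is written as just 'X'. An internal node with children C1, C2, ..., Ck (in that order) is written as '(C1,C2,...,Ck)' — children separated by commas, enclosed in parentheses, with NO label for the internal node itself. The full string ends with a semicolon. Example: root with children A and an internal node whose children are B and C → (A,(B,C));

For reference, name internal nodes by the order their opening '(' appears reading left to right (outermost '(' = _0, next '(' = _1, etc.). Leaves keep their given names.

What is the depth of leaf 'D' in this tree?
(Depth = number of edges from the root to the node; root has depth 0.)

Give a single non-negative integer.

Newick: ((((G,B,A,V),P,(L,Y,K,D),M),F),H);
Naming internals by '(' encounter order: outermost '(' = _0, next = _1, ...
Query node: D
Path from root: _0 -> _1 -> _2 -> _4 -> D
Depth of D: 4 (number of edges from root)

Answer: 4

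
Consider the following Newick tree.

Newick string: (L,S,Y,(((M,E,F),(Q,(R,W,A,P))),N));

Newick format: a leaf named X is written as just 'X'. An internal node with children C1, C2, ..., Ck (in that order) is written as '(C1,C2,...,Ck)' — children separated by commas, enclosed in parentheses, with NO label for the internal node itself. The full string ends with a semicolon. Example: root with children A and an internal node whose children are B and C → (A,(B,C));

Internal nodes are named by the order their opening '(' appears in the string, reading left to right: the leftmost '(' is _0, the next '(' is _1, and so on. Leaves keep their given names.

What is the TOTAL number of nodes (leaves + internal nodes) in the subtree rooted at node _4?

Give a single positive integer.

Answer: 7

Derivation:
Newick: (L,S,Y,(((M,E,F),(Q,(R,W,A,P))),N));
Locate _4: it is the '(' at position 17 (the 5th '(' reading left to right).
Query: subtree rooted at _4
_4: subtree_size = 1 + 6
  Q: subtree_size = 1 + 0
  _5: subtree_size = 1 + 4
    R: subtree_size = 1 + 0
    W: subtree_size = 1 + 0
    A: subtree_size = 1 + 0
    P: subtree_size = 1 + 0
Total subtree size of _4: 7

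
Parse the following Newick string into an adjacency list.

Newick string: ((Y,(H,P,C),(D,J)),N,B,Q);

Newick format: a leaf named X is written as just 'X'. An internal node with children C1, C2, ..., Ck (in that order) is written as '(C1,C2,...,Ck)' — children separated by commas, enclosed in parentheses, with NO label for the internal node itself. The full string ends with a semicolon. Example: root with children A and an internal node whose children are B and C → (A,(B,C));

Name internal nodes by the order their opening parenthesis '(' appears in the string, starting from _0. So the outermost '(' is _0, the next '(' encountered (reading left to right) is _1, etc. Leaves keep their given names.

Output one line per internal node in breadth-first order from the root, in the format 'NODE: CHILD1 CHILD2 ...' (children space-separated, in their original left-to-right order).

Answer: _0: _1 N B Q
_1: Y _2 _3
_2: H P C
_3: D J

Derivation:
Input: ((Y,(H,P,C),(D,J)),N,B,Q);
Scanning left-to-right, naming '(' by encounter order:
  pos 0: '(' -> open internal node _0 (depth 1)
  pos 1: '(' -> open internal node _1 (depth 2)
  pos 4: '(' -> open internal node _2 (depth 3)
  pos 10: ')' -> close internal node _2 (now at depth 2)
  pos 12: '(' -> open internal node _3 (depth 3)
  pos 16: ')' -> close internal node _3 (now at depth 2)
  pos 17: ')' -> close internal node _1 (now at depth 1)
  pos 24: ')' -> close internal node _0 (now at depth 0)
Total internal nodes: 4
BFS adjacency from root:
  _0: _1 N B Q
  _1: Y _2 _3
  _2: H P C
  _3: D J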